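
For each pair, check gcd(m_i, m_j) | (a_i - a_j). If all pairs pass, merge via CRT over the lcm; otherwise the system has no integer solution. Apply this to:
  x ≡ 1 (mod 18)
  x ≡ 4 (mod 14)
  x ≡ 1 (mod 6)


Moduli 18, 14, 6 are not pairwise coprime, so CRT works modulo lcm(m_i) when all pairwise compatibility conditions hold.
Pairwise compatibility: gcd(m_i, m_j) must divide a_i - a_j for every pair.
Merge one congruence at a time:
  Start: x ≡ 1 (mod 18).
  Combine with x ≡ 4 (mod 14): gcd(18, 14) = 2, and 4 - 1 = 3 is NOT divisible by 2.
    ⇒ system is inconsistent (no integer solution).

No solution (the system is inconsistent).


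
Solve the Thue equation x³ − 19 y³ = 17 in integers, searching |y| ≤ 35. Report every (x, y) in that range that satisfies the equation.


The equation is x³ - 19y³ = 17. For fixed y, x³ = 19·y³ + 17, so a solution requires the RHS to be a perfect cube.
Strategy: iterate y from -35 to 35, compute RHS = 19·y³ + 17, and check whether it is a (positive or negative) perfect cube.
Check small values of y:
  y = 0: RHS = 17 is not a perfect cube.
  y = 1: RHS = 36 is not a perfect cube.
  y = -1: RHS = -2 is not a perfect cube.
  y = 2: RHS = 169 is not a perfect cube.
  y = -2: RHS = -135 is not a perfect cube.
  y = 3: RHS = 530 is not a perfect cube.
  y = -3: RHS = -496 is not a perfect cube.
Continuing the search up to |y| = 35 finds no solutions either.
No (x, y) in the scanned range satisfies the equation.

No integer solutions with |y| ≤ 35.


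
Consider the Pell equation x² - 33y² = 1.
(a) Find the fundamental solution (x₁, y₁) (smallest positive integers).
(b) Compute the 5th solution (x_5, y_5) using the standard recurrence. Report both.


Step 1: Find the fundamental solution (x₁, y₁) of x² - 33y² = 1.
  Expand √33 as a continued fraction. a₀ = ⌊√33⌋ = 5; iterate m_{k+1} = d_k·a_k − m_k, d_{k+1} = (33 − m_{k+1}²)/d_k, a_{k+1} = ⌊(a₀ + m_{k+1})/d_{k+1}⌋ (starting m₀ = 0, d₀ = 1), with convergents p_k = a_k·p_{k-1} + p_{k-2}, q_k = a_k·q_{k-1} + q_{k-2} (p₋₁ = 1, q₋₁ = 0):
  k = 0: a₀ = 5; p₀/q₀ = 5/1; p₀² − 33·q₀² = 25 − 33 = -8.
  k = 1: m = 5, d = 8, a = ⌊(5 + 5)/8⌋ = 1; p/q = (1·5 + 1)/(1·1 + 0) = 6/1; p² − 33·q² = 36 − 33 = 3.
  k = 2: m = 3, d = 3, a = ⌊(5 + 3)/3⌋ = 2; p/q = (2·6 + 5)/(2·1 + 1) = 17/3; p² − 33·q² = 289 − 297 = -8.
  k = 3: m = 3, d = 8, a = ⌊(5 + 3)/8⌋ = 1; p/q = (1·17 + 6)/(1·3 + 1) = 23/4; p² − 33·q² = 529 − 528 = 1.
  The first convergent with p² − 33·q² = 1 gives the fundamental solution (x₁, y₁) = (23, 4).
Step 2: Apply the recurrence (x_{n+1}, y_{n+1}) = (x₁x_n + 33y₁y_n, x₁y_n + y₁x_n) repeatedly.
  From (x_1, y_1) = (23, 4): x_2 = 23·23 + 33·4·4 = 1057; y_2 = 23·4 + 4·23 = 184.
  From (x_2, y_2) = (1057, 184): x_3 = 23·1057 + 33·4·184 = 48599; y_3 = 23·184 + 4·1057 = 8460.
  From (x_3, y_3) = (48599, 8460): x_4 = 23·48599 + 33·4·8460 = 2234497; y_4 = 23·8460 + 4·48599 = 388976.
  From (x_4, y_4) = (2234497, 388976): x_5 = 23·2234497 + 33·4·388976 = 102738263; y_5 = 23·388976 + 4·2234497 = 17884436.
Step 3: Verify x_5² - 33·y_5² = 10555150684257169 - 10555150684257168 = 1 (should be 1). ✓

(x_1, y_1) = (23, 4); (x_5, y_5) = (102738263, 17884436).


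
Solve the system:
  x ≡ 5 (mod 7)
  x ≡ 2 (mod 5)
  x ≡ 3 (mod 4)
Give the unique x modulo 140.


Moduli 7, 5, 4 are pairwise coprime; by CRT there is a unique solution modulo M = 7 · 5 · 4 = 140.
Solve pairwise, accumulating the modulus:
  Start with x ≡ 5 (mod 7).
  Combine with x ≡ 2 (mod 5): since gcd(7, 5) = 1, we get a unique residue mod 35.
    Write x = 5 + 7·t and substitute into x ≡ 2 (mod 5): 7·t ≡ 2 − 5 = -3 (mod 5).
    Reduce coefficients mod 5: 2·t ≡ 2 (mod 5).
    The inverse of 2 mod 5 is 3 (since 2·3 = 6 = 1·5 + 1), so t ≡ 3·2 = 6 ≡ 1 (mod 5).
    Then x = 5 + 7·1 = 12, valid modulo lcm(7, 5) = 35: x ≡ 12 (mod 35).
  Combine with x ≡ 3 (mod 4): since gcd(35, 4) = 1, we get a unique residue mod 140.
    Write x = 12 + 35·t and substitute into x ≡ 3 (mod 4): 35·t ≡ 3 − 12 = -9 (mod 4).
    Reduce coefficients mod 4: 3·t ≡ 3 (mod 4).
    The inverse of 3 mod 4 is 3 (since 3·3 = 9 = 2·4 + 1), so t ≡ 3·3 = 9 ≡ 1 (mod 4).
    Then x = 12 + 35·1 = 47, valid modulo lcm(35, 4) = 140: x ≡ 47 (mod 140).
Verify: 47 mod 7 = 5 ✓, 47 mod 5 = 2 ✓, 47 mod 4 = 3 ✓.

x ≡ 47 (mod 140).


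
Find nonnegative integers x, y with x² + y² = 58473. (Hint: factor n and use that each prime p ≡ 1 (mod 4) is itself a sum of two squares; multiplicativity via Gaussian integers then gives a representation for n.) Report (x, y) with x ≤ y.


Step 1: Factor n = 58473 = 3^2 · 73 · 89.
Step 2: Check the mod-4 condition on each prime factor: 3 ≡ 3 (mod 4), exponent 2 (must be even); 73 ≡ 1 (mod 4), exponent 1; 89 ≡ 1 (mod 4), exponent 1.
All primes ≡ 3 (mod 4) appear to even exponent (or don't appear), so by the two-squares theorem n IS expressible as a sum of two squares.
Step 3: Build a representation. Group n = k² · m with k = 3 and m = 73 · 89 = 6497 (a product of primes ≡ 1 (mod 4)); a representation of m scales to one of n via (k·x)² + (k·y)² = k²(x² + y²). Each prime p ≡ 1 (mod 4) is itself a sum of two squares; find a² by testing p − a² for a perfect square:
  73: 73 − 1² = 72, 73 − 2² = 69, 73 − 3² = 64 = 8² ⇒ 73 = 3² + 8².
  89: 89 − 1² = 88, 89 − 2² = 85, 89 − 3² = 80, 89 − 4² = 73, 89 − 5² = 64 = 8² ⇒ 89 = 5² + 8².
  Combine using the Brahmagupta–Fibonacci identity (a² + b²)(c² + d²) = (ac − bd)² + (ad + bc)² = (ac + bd)² + (ad − bc)²:
  73 · 89 = 6497: from (3² + 8²)(5² + 8²), take (3·5 − 8·8, 3·8 + 8·5) = (15 − 64, 24 + 40) = (-49, 64); dropping signs (only squares matter) gives (49, 64); check 49² + 64² = 2401 + 4096 = 6497 ✓.
  Scale by k = 3: (3·49, 3·64) = (147, 192).
Step 4: Order so x ≤ y and verify: 147² + 192² = 21609 + 36864 = 58473 = n. ✓

n = 58473 = 147² + 192² (one valid representation with x ≤ y).


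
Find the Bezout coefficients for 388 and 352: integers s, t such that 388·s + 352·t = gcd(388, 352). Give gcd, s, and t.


Euclidean algorithm on (388, 352) — divide until remainder is 0:
  388 = 1 · 352 + 36
  352 = 9 · 36 + 28
  36 = 1 · 28 + 8
  28 = 3 · 8 + 4
  8 = 2 · 4 + 0
gcd(388, 352) = 4.
Track Bezout coefficients alongside the remainders: start with r₀ = 388 = a·1 + b·0 (s = 1, t = 0) and r₁ = 352 = a·0 + b·1 (s = 0, t = 1); each new remainder r_{k+1} = r_{k-1} − q_k·r_k inherits s_{k+1} = s_{k-1} − q_k·s_k, t_{k+1} = t_{k-1} − q_k·t_k, so r_k = a·s_k + b·t_k at every step:
  q = 1: r = 36, s = 1 − 1·0 = 1, t = 0 − 1·1 = -1  (check: 388·1 + 352·(-1) = 36)
  q = 9: r = 28, s = 0 − 9·1 = -9, t = 1 − 9·(-1) = 10  (check: 388·(-9) + 352·10 = 28)
  q = 1: r = 8, s = 1 − 1·(-9) = 10, t = -1 − 1·10 = -11  (check: 388·10 + 352·(-11) = 8)
  q = 3: r = 4, s = -9 − 3·10 = -39, t = 10 − 3·(-11) = 43  (check: 388·(-39) + 352·43 = 4)
The row with r = 4 (the gcd) gives the Bezout coefficients s = -39, t = 43.
Result: 388 · (-39) + 352 · (43) = 4.

gcd(388, 352) = 4; s = -39, t = 43 (check: 388·(-39) + 352·43 = 4).


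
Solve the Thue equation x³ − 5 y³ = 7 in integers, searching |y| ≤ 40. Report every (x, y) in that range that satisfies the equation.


The equation is x³ - 5y³ = 7. For fixed y, x³ = 5·y³ + 7, so a solution requires the RHS to be a perfect cube.
Strategy: iterate y from -40 to 40, compute RHS = 5·y³ + 7, and check whether it is a (positive or negative) perfect cube.
Check small values of y:
  y = 0: RHS = 7 is not a perfect cube.
  y = 1: RHS = 12 is not a perfect cube.
  y = -1: RHS = 2 is not a perfect cube.
  y = 2: RHS = 47 is not a perfect cube.
  y = -2: RHS = -33 is not a perfect cube.
  y = 3: RHS = 142 is not a perfect cube.
  y = -3: RHS = -128 is not a perfect cube.
Continuing the search up to |y| = 40 finds no solutions either.
No (x, y) in the scanned range satisfies the equation.

No integer solutions with |y| ≤ 40.


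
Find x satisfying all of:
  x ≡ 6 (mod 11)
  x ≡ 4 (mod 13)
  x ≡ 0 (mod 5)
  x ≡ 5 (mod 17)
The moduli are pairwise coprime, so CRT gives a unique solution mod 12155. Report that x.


Product of moduli M = 11 · 13 · 5 · 17 = 12155.
Merge one congruence at a time:
  Start: x ≡ 6 (mod 11).
  Combine with x ≡ 4 (mod 13); new modulus lcm = 143.
    Write x = 6 + 11·t and substitute into x ≡ 4 (mod 13): 11·t ≡ 4 − 6 = -2 (mod 13).
    Reduce coefficients mod 13: 11·t ≡ 11 (mod 13).
    The inverse of 11 mod 13 is 6 (since 11·6 = 66 = 5·13 + 1), so t ≡ 6·11 = 66 ≡ 1 (mod 13).
    Then x = 6 + 11·1 = 17, valid modulo lcm(11, 13) = 143: x ≡ 17 (mod 143).
  Combine with x ≡ 0 (mod 5); new modulus lcm = 715.
    Write x = 17 + 143·t and substitute into x ≡ 0 (mod 5): 143·t ≡ 0 − 17 = -17 (mod 5).
    Reduce coefficients mod 5: 3·t ≡ 3 (mod 5).
    The inverse of 3 mod 5 is 2 (since 3·2 = 6 = 1·5 + 1), so t ≡ 2·3 = 6 ≡ 1 (mod 5).
    Then x = 17 + 143·1 = 160, valid modulo lcm(143, 5) = 715: x ≡ 160 (mod 715).
  Combine with x ≡ 5 (mod 17); new modulus lcm = 12155.
    Write x = 160 + 715·t and substitute into x ≡ 5 (mod 17): 715·t ≡ 5 − 160 = -155 (mod 17).
    Reduce coefficients mod 17: 1·t ≡ 15 (mod 17).
    So t ≡ 15 (mod 17).
    Then x = 160 + 715·15 = 10885, valid modulo lcm(715, 17) = 12155: x ≡ 10885 (mod 12155).
Verify against each original: 10885 mod 11 = 6, 10885 mod 13 = 4, 10885 mod 5 = 0, 10885 mod 17 = 5.

x ≡ 10885 (mod 12155).


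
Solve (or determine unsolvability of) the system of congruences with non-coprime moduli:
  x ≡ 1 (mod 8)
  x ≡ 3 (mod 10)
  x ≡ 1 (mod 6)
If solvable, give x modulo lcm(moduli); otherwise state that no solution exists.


Moduli 8, 10, 6 are not pairwise coprime, so CRT works modulo lcm(m_i) when all pairwise compatibility conditions hold.
Pairwise compatibility: gcd(m_i, m_j) must divide a_i - a_j for every pair.
Merge one congruence at a time:
  Start: x ≡ 1 (mod 8).
  Combine with x ≡ 3 (mod 10): gcd(8, 10) = 2; 3 - 1 = 2, which IS divisible by 2, so compatible.
    Write x = 1 + 8·t and substitute into x ≡ 3 (mod 10): 8·t ≡ 3 − 1 = 2 (mod 10).
    Divide the congruence (and modulus) by g = 2: 4·t ≡ 1 (mod 5).
    The inverse of 4 mod 5 is 4 (since 4·4 = 16 = 3·5 + 1), so t ≡ 4·1 = 4 ≡ 4 (mod 5).
    Then x = 1 + 8·4 = 33, valid modulo lcm(8, 10) = 40: x ≡ 33 (mod 40).
  Combine with x ≡ 1 (mod 6): gcd(40, 6) = 2; 1 - 33 = -32, which IS divisible by 2, so compatible.
    Write x = 33 + 40·t and substitute into x ≡ 1 (mod 6): 40·t ≡ 1 − 33 = -32 (mod 6).
    Divide the congruence (and modulus) by g = 2: 20·t ≡ -16 (mod 3).
    Reduce coefficients mod 3: 2·t ≡ 2 (mod 3).
    The inverse of 2 mod 3 is 2 (since 2·2 = 4 = 1·3 + 1), so t ≡ 2·2 = 4 ≡ 1 (mod 3).
    Then x = 33 + 40·1 = 73, valid modulo lcm(40, 6) = 120: x ≡ 73 (mod 120).
Verify: 73 mod 8 = 1, 73 mod 10 = 3, 73 mod 6 = 1.

x ≡ 73 (mod 120).


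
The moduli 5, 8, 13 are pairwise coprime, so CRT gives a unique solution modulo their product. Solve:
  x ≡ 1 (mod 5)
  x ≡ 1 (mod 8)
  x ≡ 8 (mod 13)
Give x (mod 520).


Moduli 5, 8, 13 are pairwise coprime; by CRT there is a unique solution modulo M = 5 · 8 · 13 = 520.
Solve pairwise, accumulating the modulus:
  Start with x ≡ 1 (mod 5).
  Combine with x ≡ 1 (mod 8): since gcd(5, 8) = 1, we get a unique residue mod 40.
    Write x = 1 + 5·t and substitute into x ≡ 1 (mod 8): 5·t ≡ 1 − 1 = 0 (mod 8).
    The inverse of 5 mod 8 is 5 (since 5·5 = 25 = 3·8 + 1), so t ≡ 5·0 = 0 ≡ 0 (mod 8).
    Then x = 1 + 5·0 = 1, valid modulo lcm(5, 8) = 40: x ≡ 1 (mod 40).
  Combine with x ≡ 8 (mod 13): since gcd(40, 13) = 1, we get a unique residue mod 520.
    Write x = 1 + 40·t and substitute into x ≡ 8 (mod 13): 40·t ≡ 8 − 1 = 7 (mod 13).
    Reduce coefficients mod 13: 1·t ≡ 7 (mod 13).
    So t ≡ 7 (mod 13).
    Then x = 1 + 40·7 = 281, valid modulo lcm(40, 13) = 520: x ≡ 281 (mod 520).
Verify: 281 mod 5 = 1 ✓, 281 mod 8 = 1 ✓, 281 mod 13 = 8 ✓.

x ≡ 281 (mod 520).


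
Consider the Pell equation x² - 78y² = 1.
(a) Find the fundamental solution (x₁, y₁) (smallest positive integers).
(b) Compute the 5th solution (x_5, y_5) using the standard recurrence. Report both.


Step 1: Find the fundamental solution (x₁, y₁) of x² - 78y² = 1.
  Expand √78 as a continued fraction. a₀ = ⌊√78⌋ = 8; iterate m_{k+1} = d_k·a_k − m_k, d_{k+1} = (78 − m_{k+1}²)/d_k, a_{k+1} = ⌊(a₀ + m_{k+1})/d_{k+1}⌋ (starting m₀ = 0, d₀ = 1), with convergents p_k = a_k·p_{k-1} + p_{k-2}, q_k = a_k·q_{k-1} + q_{k-2} (p₋₁ = 1, q₋₁ = 0):
  k = 0: a₀ = 8; p₀/q₀ = 8/1; p₀² − 78·q₀² = 64 − 78 = -14.
  k = 1: m = 8, d = 14, a = ⌊(8 + 8)/14⌋ = 1; p/q = (1·8 + 1)/(1·1 + 0) = 9/1; p² − 78·q² = 81 − 78 = 3.
  k = 2: m = 6, d = 3, a = ⌊(8 + 6)/3⌋ = 4; p/q = (4·9 + 8)/(4·1 + 1) = 44/5; p² − 78·q² = 1936 − 1950 = -14.
  k = 3: m = 6, d = 14, a = ⌊(8 + 6)/14⌋ = 1; p/q = (1·44 + 9)/(1·5 + 1) = 53/6; p² − 78·q² = 2809 − 2808 = 1.
  The first convergent with p² − 78·q² = 1 gives the fundamental solution (x₁, y₁) = (53, 6).
Step 2: Apply the recurrence (x_{n+1}, y_{n+1}) = (x₁x_n + 78y₁y_n, x₁y_n + y₁x_n) repeatedly.
  From (x_1, y_1) = (53, 6): x_2 = 53·53 + 78·6·6 = 5617; y_2 = 53·6 + 6·53 = 636.
  From (x_2, y_2) = (5617, 636): x_3 = 53·5617 + 78·6·636 = 595349; y_3 = 53·636 + 6·5617 = 67410.
  From (x_3, y_3) = (595349, 67410): x_4 = 53·595349 + 78·6·67410 = 63101377; y_4 = 53·67410 + 6·595349 = 7144824.
  From (x_4, y_4) = (63101377, 7144824): x_5 = 53·63101377 + 78·6·7144824 = 6688150613; y_5 = 53·7144824 + 6·63101377 = 757283934.
Step 3: Verify x_5² - 78·y_5² = 44731358622172275769 - 44731358622172275768 = 1 (should be 1). ✓

(x_1, y_1) = (53, 6); (x_5, y_5) = (6688150613, 757283934).


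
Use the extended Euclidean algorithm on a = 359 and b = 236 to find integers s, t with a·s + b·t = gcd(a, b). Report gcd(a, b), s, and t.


Euclidean algorithm on (359, 236) — divide until remainder is 0:
  359 = 1 · 236 + 123
  236 = 1 · 123 + 113
  123 = 1 · 113 + 10
  113 = 11 · 10 + 3
  10 = 3 · 3 + 1
  3 = 3 · 1 + 0
gcd(359, 236) = 1.
Track Bezout coefficients alongside the remainders: start with r₀ = 359 = a·1 + b·0 (s = 1, t = 0) and r₁ = 236 = a·0 + b·1 (s = 0, t = 1); each new remainder r_{k+1} = r_{k-1} − q_k·r_k inherits s_{k+1} = s_{k-1} − q_k·s_k, t_{k+1} = t_{k-1} − q_k·t_k, so r_k = a·s_k + b·t_k at every step:
  q = 1: r = 123, s = 1 − 1·0 = 1, t = 0 − 1·1 = -1  (check: 359·1 + 236·(-1) = 123)
  q = 1: r = 113, s = 0 − 1·1 = -1, t = 1 − 1·(-1) = 2  (check: 359·(-1) + 236·2 = 113)
  q = 1: r = 10, s = 1 − 1·(-1) = 2, t = -1 − 1·2 = -3  (check: 359·2 + 236·(-3) = 10)
  q = 11: r = 3, s = -1 − 11·2 = -23, t = 2 − 11·(-3) = 35  (check: 359·(-23) + 236·35 = 3)
  q = 3: r = 1, s = 2 − 3·(-23) = 71, t = -3 − 3·35 = -108  (check: 359·71 + 236·(-108) = 1)
The row with r = 1 (the gcd) gives the Bezout coefficients s = 71, t = -108.
Result: 359 · (71) + 236 · (-108) = 1.

gcd(359, 236) = 1; s = 71, t = -108 (check: 359·71 + 236·(-108) = 1).


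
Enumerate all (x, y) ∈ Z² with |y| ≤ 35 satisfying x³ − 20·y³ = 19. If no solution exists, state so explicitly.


The equation is x³ - 20y³ = 19. For fixed y, x³ = 20·y³ + 19, so a solution requires the RHS to be a perfect cube.
Strategy: iterate y from -35 to 35, compute RHS = 20·y³ + 19, and check whether it is a (positive or negative) perfect cube.
Check small values of y:
  y = 0: RHS = 19 is not a perfect cube.
  y = 1: RHS = 39 is not a perfect cube.
  y = -1: RHS = -1 = (-1)³ ⇒ x = -1 works.
  y = 2: RHS = 179 is not a perfect cube.
  y = -2: RHS = -141 is not a perfect cube.
  y = 3: RHS = 559 is not a perfect cube.
  y = -3: RHS = -521 is not a perfect cube.
Continuing the search up to |y| = 35 finds no further solutions beyond those listed.
Collected solutions: (-1, -1).

Solutions (with |y| ≤ 35): (-1, -1).


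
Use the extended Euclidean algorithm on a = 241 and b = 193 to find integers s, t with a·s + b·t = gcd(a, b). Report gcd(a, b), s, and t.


Euclidean algorithm on (241, 193) — divide until remainder is 0:
  241 = 1 · 193 + 48
  193 = 4 · 48 + 1
  48 = 48 · 1 + 0
gcd(241, 193) = 1.
Track Bezout coefficients alongside the remainders: start with r₀ = 241 = a·1 + b·0 (s = 1, t = 0) and r₁ = 193 = a·0 + b·1 (s = 0, t = 1); each new remainder r_{k+1} = r_{k-1} − q_k·r_k inherits s_{k+1} = s_{k-1} − q_k·s_k, t_{k+1} = t_{k-1} − q_k·t_k, so r_k = a·s_k + b·t_k at every step:
  q = 1: r = 48, s = 1 − 1·0 = 1, t = 0 − 1·1 = -1  (check: 241·1 + 193·(-1) = 48)
  q = 4: r = 1, s = 0 − 4·1 = -4, t = 1 − 4·(-1) = 5  (check: 241·(-4) + 193·5 = 1)
The row with r = 1 (the gcd) gives the Bezout coefficients s = -4, t = 5.
Result: 241 · (-4) + 193 · (5) = 1.

gcd(241, 193) = 1; s = -4, t = 5 (check: 241·(-4) + 193·5 = 1).


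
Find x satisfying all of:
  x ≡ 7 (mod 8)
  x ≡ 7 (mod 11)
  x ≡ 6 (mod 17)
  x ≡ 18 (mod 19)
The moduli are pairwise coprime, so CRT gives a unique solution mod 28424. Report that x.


Product of moduli M = 8 · 11 · 17 · 19 = 28424.
Merge one congruence at a time:
  Start: x ≡ 7 (mod 8).
  Combine with x ≡ 7 (mod 11); new modulus lcm = 88.
    Write x = 7 + 8·t and substitute into x ≡ 7 (mod 11): 8·t ≡ 7 − 7 = 0 (mod 11).
    The inverse of 8 mod 11 is 7 (since 8·7 = 56 = 5·11 + 1), so t ≡ 7·0 = 0 ≡ 0 (mod 11).
    Then x = 7 + 8·0 = 7, valid modulo lcm(8, 11) = 88: x ≡ 7 (mod 88).
  Combine with x ≡ 6 (mod 17); new modulus lcm = 1496.
    Write x = 7 + 88·t and substitute into x ≡ 6 (mod 17): 88·t ≡ 6 − 7 = -1 (mod 17).
    Reduce coefficients mod 17: 3·t ≡ 16 (mod 17).
    The inverse of 3 mod 17 is 6 (since 3·6 = 18 = 1·17 + 1), so t ≡ 6·16 = 96 ≡ 11 (mod 17).
    Then x = 7 + 88·11 = 975, valid modulo lcm(88, 17) = 1496: x ≡ 975 (mod 1496).
  Combine with x ≡ 18 (mod 19); new modulus lcm = 28424.
    Write x = 975 + 1496·t and substitute into x ≡ 18 (mod 19): 1496·t ≡ 18 − 975 = -957 (mod 19).
    Reduce coefficients mod 19: 14·t ≡ 12 (mod 19).
    The inverse of 14 mod 19 is 15 (since 14·15 = 210 = 11·19 + 1), so t ≡ 15·12 = 180 ≡ 9 (mod 19).
    Then x = 975 + 1496·9 = 14439, valid modulo lcm(1496, 19) = 28424: x ≡ 14439 (mod 28424).
Verify against each original: 14439 mod 8 = 7, 14439 mod 11 = 7, 14439 mod 17 = 6, 14439 mod 19 = 18.

x ≡ 14439 (mod 28424).


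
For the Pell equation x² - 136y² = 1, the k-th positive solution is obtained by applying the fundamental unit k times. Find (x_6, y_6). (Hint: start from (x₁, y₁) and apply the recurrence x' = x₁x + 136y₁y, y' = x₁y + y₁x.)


Step 1: Find the fundamental solution (x₁, y₁) of x² - 136y² = 1.
  Expand √136 as a continued fraction. a₀ = ⌊√136⌋ = 11; iterate m_{k+1} = d_k·a_k − m_k, d_{k+1} = (136 − m_{k+1}²)/d_k, a_{k+1} = ⌊(a₀ + m_{k+1})/d_{k+1}⌋ (starting m₀ = 0, d₀ = 1), with convergents p_k = a_k·p_{k-1} + p_{k-2}, q_k = a_k·q_{k-1} + q_{k-2} (p₋₁ = 1, q₋₁ = 0):
  k = 0: a₀ = 11; p₀/q₀ = 11/1; p₀² − 136·q₀² = 121 − 136 = -15.
  k = 1: m = 11, d = 15, a = ⌊(11 + 11)/15⌋ = 1; p/q = (1·11 + 1)/(1·1 + 0) = 12/1; p² − 136·q² = 144 − 136 = 8.
  k = 2: m = 4, d = 8, a = ⌊(11 + 4)/8⌋ = 1; p/q = (1·12 + 11)/(1·1 + 1) = 23/2; p² − 136·q² = 529 − 544 = -15.
  k = 3: m = 4, d = 15, a = ⌊(11 + 4)/15⌋ = 1; p/q = (1·23 + 12)/(1·2 + 1) = 35/3; p² − 136·q² = 1225 − 1224 = 1.
  The first convergent with p² − 136·q² = 1 gives the fundamental solution (x₁, y₁) = (35, 3).
Step 2: Apply the recurrence (x_{n+1}, y_{n+1}) = (x₁x_n + 136y₁y_n, x₁y_n + y₁x_n) repeatedly.
  From (x_1, y_1) = (35, 3): x_2 = 35·35 + 136·3·3 = 2449; y_2 = 35·3 + 3·35 = 210.
  From (x_2, y_2) = (2449, 210): x_3 = 35·2449 + 136·3·210 = 171395; y_3 = 35·210 + 3·2449 = 14697.
  From (x_3, y_3) = (171395, 14697): x_4 = 35·171395 + 136·3·14697 = 11995201; y_4 = 35·14697 + 3·171395 = 1028580.
  From (x_4, y_4) = (11995201, 1028580): x_5 = 35·11995201 + 136·3·1028580 = 839492675; y_5 = 35·1028580 + 3·11995201 = 71985903.
  From (x_5, y_5) = (839492675, 71985903): x_6 = 35·839492675 + 136·3·71985903 = 58752492049; y_6 = 35·71985903 + 3·839492675 = 5037984630.
Step 3: Verify x_6² - 136·y_6² = 3451855321967808218401 - 3451855321967808218400 = 1 (should be 1). ✓

(x_1, y_1) = (35, 3); (x_6, y_6) = (58752492049, 5037984630).


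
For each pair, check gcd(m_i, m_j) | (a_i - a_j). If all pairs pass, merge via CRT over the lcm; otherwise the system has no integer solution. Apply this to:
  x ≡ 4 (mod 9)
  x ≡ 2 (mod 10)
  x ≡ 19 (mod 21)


Moduli 9, 10, 21 are not pairwise coprime, so CRT works modulo lcm(m_i) when all pairwise compatibility conditions hold.
Pairwise compatibility: gcd(m_i, m_j) must divide a_i - a_j for every pair.
Merge one congruence at a time:
  Start: x ≡ 4 (mod 9).
  Combine with x ≡ 2 (mod 10): gcd(9, 10) = 1; 2 - 4 = -2, which IS divisible by 1, so compatible.
    Write x = 4 + 9·t and substitute into x ≡ 2 (mod 10): 9·t ≡ 2 − 4 = -2 (mod 10).
    Reduce coefficients mod 10: 9·t ≡ 8 (mod 10).
    The inverse of 9 mod 10 is 9 (since 9·9 = 81 = 8·10 + 1), so t ≡ 9·8 = 72 ≡ 2 (mod 10).
    Then x = 4 + 9·2 = 22, valid modulo lcm(9, 10) = 90: x ≡ 22 (mod 90).
  Combine with x ≡ 19 (mod 21): gcd(90, 21) = 3; 19 - 22 = -3, which IS divisible by 3, so compatible.
    Write x = 22 + 90·t and substitute into x ≡ 19 (mod 21): 90·t ≡ 19 − 22 = -3 (mod 21).
    Divide the congruence (and modulus) by g = 3: 30·t ≡ -1 (mod 7).
    Reduce coefficients mod 7: 2·t ≡ 6 (mod 7).
    The inverse of 2 mod 7 is 4 (since 2·4 = 8 = 1·7 + 1), so t ≡ 4·6 = 24 ≡ 3 (mod 7).
    Then x = 22 + 90·3 = 292, valid modulo lcm(90, 21) = 630: x ≡ 292 (mod 630).
Verify: 292 mod 9 = 4, 292 mod 10 = 2, 292 mod 21 = 19.

x ≡ 292 (mod 630).


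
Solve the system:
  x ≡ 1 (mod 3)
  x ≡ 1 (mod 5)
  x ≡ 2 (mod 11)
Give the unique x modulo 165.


Moduli 3, 5, 11 are pairwise coprime; by CRT there is a unique solution modulo M = 3 · 5 · 11 = 165.
Solve pairwise, accumulating the modulus:
  Start with x ≡ 1 (mod 3).
  Combine with x ≡ 1 (mod 5): since gcd(3, 5) = 1, we get a unique residue mod 15.
    Write x = 1 + 3·t and substitute into x ≡ 1 (mod 5): 3·t ≡ 1 − 1 = 0 (mod 5).
    The inverse of 3 mod 5 is 2 (since 3·2 = 6 = 1·5 + 1), so t ≡ 2·0 = 0 ≡ 0 (mod 5).
    Then x = 1 + 3·0 = 1, valid modulo lcm(3, 5) = 15: x ≡ 1 (mod 15).
  Combine with x ≡ 2 (mod 11): since gcd(15, 11) = 1, we get a unique residue mod 165.
    Write x = 1 + 15·t and substitute into x ≡ 2 (mod 11): 15·t ≡ 2 − 1 = 1 (mod 11).
    Reduce coefficients mod 11: 4·t ≡ 1 (mod 11).
    The inverse of 4 mod 11 is 3 (since 4·3 = 12 = 1·11 + 1), so t ≡ 3·1 = 3 ≡ 3 (mod 11).
    Then x = 1 + 15·3 = 46, valid modulo lcm(15, 11) = 165: x ≡ 46 (mod 165).
Verify: 46 mod 3 = 1 ✓, 46 mod 5 = 1 ✓, 46 mod 11 = 2 ✓.

x ≡ 46 (mod 165).


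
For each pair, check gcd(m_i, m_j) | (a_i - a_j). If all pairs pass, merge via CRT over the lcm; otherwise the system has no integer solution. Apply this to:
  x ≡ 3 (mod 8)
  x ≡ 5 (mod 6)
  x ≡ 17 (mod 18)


Moduli 8, 6, 18 are not pairwise coprime, so CRT works modulo lcm(m_i) when all pairwise compatibility conditions hold.
Pairwise compatibility: gcd(m_i, m_j) must divide a_i - a_j for every pair.
Merge one congruence at a time:
  Start: x ≡ 3 (mod 8).
  Combine with x ≡ 5 (mod 6): gcd(8, 6) = 2; 5 - 3 = 2, which IS divisible by 2, so compatible.
    Write x = 3 + 8·t and substitute into x ≡ 5 (mod 6): 8·t ≡ 5 − 3 = 2 (mod 6).
    Divide the congruence (and modulus) by g = 2: 4·t ≡ 1 (mod 3).
    Reduce coefficients mod 3: 1·t ≡ 1 (mod 3).
    So t ≡ 1 (mod 3).
    Then x = 3 + 8·1 = 11, valid modulo lcm(8, 6) = 24: x ≡ 11 (mod 24).
  Combine with x ≡ 17 (mod 18): gcd(24, 18) = 6; 17 - 11 = 6, which IS divisible by 6, so compatible.
    Write x = 11 + 24·t and substitute into x ≡ 17 (mod 18): 24·t ≡ 17 − 11 = 6 (mod 18).
    Divide the congruence (and modulus) by g = 6: 4·t ≡ 1 (mod 3).
    Reduce coefficients mod 3: 1·t ≡ 1 (mod 3).
    So t ≡ 1 (mod 3).
    Then x = 11 + 24·1 = 35, valid modulo lcm(24, 18) = 72: x ≡ 35 (mod 72).
Verify: 35 mod 8 = 3, 35 mod 6 = 5, 35 mod 18 = 17.

x ≡ 35 (mod 72).


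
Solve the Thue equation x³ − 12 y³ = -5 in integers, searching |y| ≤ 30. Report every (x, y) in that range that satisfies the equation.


The equation is x³ - 12y³ = -5. For fixed y, x³ = 12·y³ − 5, so a solution requires the RHS to be a perfect cube.
Strategy: iterate y from -30 to 30, compute RHS = 12·y³ − 5, and check whether it is a (positive or negative) perfect cube.
Check small values of y:
  y = 0: RHS = -5 is not a perfect cube.
  y = 1: RHS = 7 is not a perfect cube.
  y = -1: RHS = -17 is not a perfect cube.
  y = 2: RHS = 91 is not a perfect cube.
  y = -2: RHS = -101 is not a perfect cube.
  y = 3: RHS = 319 is not a perfect cube.
  y = -3: RHS = -329 is not a perfect cube.
Continuing the search up to |y| = 30 finds no solutions either.
No (x, y) in the scanned range satisfies the equation.

No integer solutions with |y| ≤ 30.


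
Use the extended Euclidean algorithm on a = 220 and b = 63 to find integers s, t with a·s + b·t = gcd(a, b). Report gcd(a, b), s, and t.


Euclidean algorithm on (220, 63) — divide until remainder is 0:
  220 = 3 · 63 + 31
  63 = 2 · 31 + 1
  31 = 31 · 1 + 0
gcd(220, 63) = 1.
Track Bezout coefficients alongside the remainders: start with r₀ = 220 = a·1 + b·0 (s = 1, t = 0) and r₁ = 63 = a·0 + b·1 (s = 0, t = 1); each new remainder r_{k+1} = r_{k-1} − q_k·r_k inherits s_{k+1} = s_{k-1} − q_k·s_k, t_{k+1} = t_{k-1} − q_k·t_k, so r_k = a·s_k + b·t_k at every step:
  q = 3: r = 31, s = 1 − 3·0 = 1, t = 0 − 3·1 = -3  (check: 220·1 + 63·(-3) = 31)
  q = 2: r = 1, s = 0 − 2·1 = -2, t = 1 − 2·(-3) = 7  (check: 220·(-2) + 63·7 = 1)
The row with r = 1 (the gcd) gives the Bezout coefficients s = -2, t = 7.
Result: 220 · (-2) + 63 · (7) = 1.

gcd(220, 63) = 1; s = -2, t = 7 (check: 220·(-2) + 63·7 = 1).


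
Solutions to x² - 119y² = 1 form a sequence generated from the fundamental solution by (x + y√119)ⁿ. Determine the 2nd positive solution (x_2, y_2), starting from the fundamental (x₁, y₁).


Step 1: Find the fundamental solution (x₁, y₁) of x² - 119y² = 1.
  Expand √119 as a continued fraction. a₀ = ⌊√119⌋ = 10; iterate m_{k+1} = d_k·a_k − m_k, d_{k+1} = (119 − m_{k+1}²)/d_k, a_{k+1} = ⌊(a₀ + m_{k+1})/d_{k+1}⌋ (starting m₀ = 0, d₀ = 1), with convergents p_k = a_k·p_{k-1} + p_{k-2}, q_k = a_k·q_{k-1} + q_{k-2} (p₋₁ = 1, q₋₁ = 0):
  k = 0: a₀ = 10; p₀/q₀ = 10/1; p₀² − 119·q₀² = 100 − 119 = -19.
  k = 1: m = 10, d = 19, a = ⌊(10 + 10)/19⌋ = 1; p/q = (1·10 + 1)/(1·1 + 0) = 11/1; p² − 119·q² = 121 − 119 = 2.
  k = 2: m = 9, d = 2, a = ⌊(10 + 9)/2⌋ = 9; p/q = (9·11 + 10)/(9·1 + 1) = 109/10; p² − 119·q² = 11881 − 11900 = -19.
  k = 3: m = 9, d = 19, a = ⌊(10 + 9)/19⌋ = 1; p/q = (1·109 + 11)/(1·10 + 1) = 120/11; p² − 119·q² = 14400 − 14399 = 1.
  The first convergent with p² − 119·q² = 1 gives the fundamental solution (x₁, y₁) = (120, 11).
Step 2: Apply the recurrence (x_{n+1}, y_{n+1}) = (x₁x_n + 119y₁y_n, x₁y_n + y₁x_n) repeatedly.
  From (x_1, y_1) = (120, 11): x_2 = 120·120 + 119·11·11 = 28799; y_2 = 120·11 + 11·120 = 2640.
Step 3: Verify x_2² - 119·y_2² = 829382401 - 829382400 = 1 (should be 1). ✓

(x_1, y_1) = (120, 11); (x_2, y_2) = (28799, 2640).


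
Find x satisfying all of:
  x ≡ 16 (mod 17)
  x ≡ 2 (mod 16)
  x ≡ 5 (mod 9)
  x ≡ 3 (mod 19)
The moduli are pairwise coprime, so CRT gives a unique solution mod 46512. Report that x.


Product of moduli M = 17 · 16 · 9 · 19 = 46512.
Merge one congruence at a time:
  Start: x ≡ 16 (mod 17).
  Combine with x ≡ 2 (mod 16); new modulus lcm = 272.
    Write x = 16 + 17·t and substitute into x ≡ 2 (mod 16): 17·t ≡ 2 − 16 = -14 (mod 16).
    Reduce coefficients mod 16: 1·t ≡ 2 (mod 16).
    So t ≡ 2 (mod 16).
    Then x = 16 + 17·2 = 50, valid modulo lcm(17, 16) = 272: x ≡ 50 (mod 272).
  Combine with x ≡ 5 (mod 9); new modulus lcm = 2448.
    Write x = 50 + 272·t and substitute into x ≡ 5 (mod 9): 272·t ≡ 5 − 50 = -45 (mod 9).
    Reduce coefficients mod 9: 2·t ≡ 0 (mod 9).
    The inverse of 2 mod 9 is 5 (since 2·5 = 10 = 1·9 + 1), so t ≡ 5·0 = 0 ≡ 0 (mod 9).
    Then x = 50 + 272·0 = 50, valid modulo lcm(272, 9) = 2448: x ≡ 50 (mod 2448).
  Combine with x ≡ 3 (mod 19); new modulus lcm = 46512.
    Write x = 50 + 2448·t and substitute into x ≡ 3 (mod 19): 2448·t ≡ 3 − 50 = -47 (mod 19).
    Reduce coefficients mod 19: 16·t ≡ 10 (mod 19).
    The inverse of 16 mod 19 is 6 (since 16·6 = 96 = 5·19 + 1), so t ≡ 6·10 = 60 ≡ 3 (mod 19).
    Then x = 50 + 2448·3 = 7394, valid modulo lcm(2448, 19) = 46512: x ≡ 7394 (mod 46512).
Verify against each original: 7394 mod 17 = 16, 7394 mod 16 = 2, 7394 mod 9 = 5, 7394 mod 19 = 3.

x ≡ 7394 (mod 46512).


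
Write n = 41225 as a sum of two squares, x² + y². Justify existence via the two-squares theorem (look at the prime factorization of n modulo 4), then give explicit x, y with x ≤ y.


Step 1: Factor n = 41225 = 5^2 · 17 · 97.
Step 2: Check the mod-4 condition on each prime factor: 5 ≡ 1 (mod 4), exponent 2; 17 ≡ 1 (mod 4), exponent 1; 97 ≡ 1 (mod 4), exponent 1.
All primes ≡ 3 (mod 4) appear to even exponent (or don't appear), so by the two-squares theorem n IS expressible as a sum of two squares.
Step 3: Build a representation. Group n = k² · m with k = 5 and m = 17 · 97 = 1649 (a product of primes ≡ 1 (mod 4)); a representation of m scales to one of n via (k·x)² + (k·y)² = k²(x² + y²). Each prime p ≡ 1 (mod 4) is itself a sum of two squares; find a² by testing p − a² for a perfect square:
  17: 17 − 1² = 16 = 4² ⇒ 17 = 1² + 4².
  97: 97 − 1² = 96, 97 − 2² = 93, 97 − 3² = 88, 97 − 4² = 81 = 9² ⇒ 97 = 4² + 9².
  Combine using the Brahmagupta–Fibonacci identity (a² + b²)(c² + d²) = (ac − bd)² + (ad + bc)² = (ac + bd)² + (ad − bc)²:
  17 · 97 = 1649: from (1² + 4²)(4² + 9²), take (1·4 − 4·9, 1·9 + 4·4) = (4 − 36, 9 + 16) = (-32, 25); dropping signs (only squares matter) gives (32, 25); check 32² + 25² = 1024 + 625 = 1649 ✓.
  Scale by k = 5: (5·32, 5·25) = (160, 125).
Step 4: Order so x ≤ y and verify: 125² + 160² = 15625 + 25600 = 41225 = n. ✓

n = 41225 = 125² + 160² (one valid representation with x ≤ y).


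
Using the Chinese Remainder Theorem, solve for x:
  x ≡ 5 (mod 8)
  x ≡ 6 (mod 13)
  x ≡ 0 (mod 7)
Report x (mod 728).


Moduli 8, 13, 7 are pairwise coprime; by CRT there is a unique solution modulo M = 8 · 13 · 7 = 728.
Solve pairwise, accumulating the modulus:
  Start with x ≡ 5 (mod 8).
  Combine with x ≡ 6 (mod 13): since gcd(8, 13) = 1, we get a unique residue mod 104.
    Write x = 5 + 8·t and substitute into x ≡ 6 (mod 13): 8·t ≡ 6 − 5 = 1 (mod 13).
    The inverse of 8 mod 13 is 5 (since 8·5 = 40 = 3·13 + 1), so t ≡ 5·1 = 5 ≡ 5 (mod 13).
    Then x = 5 + 8·5 = 45, valid modulo lcm(8, 13) = 104: x ≡ 45 (mod 104).
  Combine with x ≡ 0 (mod 7): since gcd(104, 7) = 1, we get a unique residue mod 728.
    Write x = 45 + 104·t and substitute into x ≡ 0 (mod 7): 104·t ≡ 0 − 45 = -45 (mod 7).
    Reduce coefficients mod 7: 6·t ≡ 4 (mod 7).
    The inverse of 6 mod 7 is 6 (since 6·6 = 36 = 5·7 + 1), so t ≡ 6·4 = 24 ≡ 3 (mod 7).
    Then x = 45 + 104·3 = 357, valid modulo lcm(104, 7) = 728: x ≡ 357 (mod 728).
Verify: 357 mod 8 = 5 ✓, 357 mod 13 = 6 ✓, 357 mod 7 = 0 ✓.

x ≡ 357 (mod 728).


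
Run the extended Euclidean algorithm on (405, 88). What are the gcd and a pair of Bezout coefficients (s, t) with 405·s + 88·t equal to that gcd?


Euclidean algorithm on (405, 88) — divide until remainder is 0:
  405 = 4 · 88 + 53
  88 = 1 · 53 + 35
  53 = 1 · 35 + 18
  35 = 1 · 18 + 17
  18 = 1 · 17 + 1
  17 = 17 · 1 + 0
gcd(405, 88) = 1.
Track Bezout coefficients alongside the remainders: start with r₀ = 405 = a·1 + b·0 (s = 1, t = 0) and r₁ = 88 = a·0 + b·1 (s = 0, t = 1); each new remainder r_{k+1} = r_{k-1} − q_k·r_k inherits s_{k+1} = s_{k-1} − q_k·s_k, t_{k+1} = t_{k-1} − q_k·t_k, so r_k = a·s_k + b·t_k at every step:
  q = 4: r = 53, s = 1 − 4·0 = 1, t = 0 − 4·1 = -4  (check: 405·1 + 88·(-4) = 53)
  q = 1: r = 35, s = 0 − 1·1 = -1, t = 1 − 1·(-4) = 5  (check: 405·(-1) + 88·5 = 35)
  q = 1: r = 18, s = 1 − 1·(-1) = 2, t = -4 − 1·5 = -9  (check: 405·2 + 88·(-9) = 18)
  q = 1: r = 17, s = -1 − 1·2 = -3, t = 5 − 1·(-9) = 14  (check: 405·(-3) + 88·14 = 17)
  q = 1: r = 1, s = 2 − 1·(-3) = 5, t = -9 − 1·14 = -23  (check: 405·5 + 88·(-23) = 1)
The row with r = 1 (the gcd) gives the Bezout coefficients s = 5, t = -23.
Result: 405 · (5) + 88 · (-23) = 1.

gcd(405, 88) = 1; s = 5, t = -23 (check: 405·5 + 88·(-23) = 1).


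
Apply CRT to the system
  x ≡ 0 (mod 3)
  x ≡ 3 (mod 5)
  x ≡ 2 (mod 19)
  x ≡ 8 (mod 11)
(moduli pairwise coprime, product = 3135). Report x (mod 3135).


Product of moduli M = 3 · 5 · 19 · 11 = 3135.
Merge one congruence at a time:
  Start: x ≡ 0 (mod 3).
  Combine with x ≡ 3 (mod 5); new modulus lcm = 15.
    Write x = 0 + 3·t and substitute into x ≡ 3 (mod 5): 3·t ≡ 3 − 0 = 3 (mod 5).
    The inverse of 3 mod 5 is 2 (since 3·2 = 6 = 1·5 + 1), so t ≡ 2·3 = 6 ≡ 1 (mod 5).
    Then x = 0 + 3·1 = 3, valid modulo lcm(3, 5) = 15: x ≡ 3 (mod 15).
  Combine with x ≡ 2 (mod 19); new modulus lcm = 285.
    Write x = 3 + 15·t and substitute into x ≡ 2 (mod 19): 15·t ≡ 2 − 3 = -1 (mod 19).
    Reduce coefficients mod 19: 15·t ≡ 18 (mod 19).
    The inverse of 15 mod 19 is 14 (since 15·14 = 210 = 11·19 + 1), so t ≡ 14·18 = 252 ≡ 5 (mod 19).
    Then x = 3 + 15·5 = 78, valid modulo lcm(15, 19) = 285: x ≡ 78 (mod 285).
  Combine with x ≡ 8 (mod 11); new modulus lcm = 3135.
    Write x = 78 + 285·t and substitute into x ≡ 8 (mod 11): 285·t ≡ 8 − 78 = -70 (mod 11).
    Reduce coefficients mod 11: 10·t ≡ 7 (mod 11).
    The inverse of 10 mod 11 is 10 (since 10·10 = 100 = 9·11 + 1), so t ≡ 10·7 = 70 ≡ 4 (mod 11).
    Then x = 78 + 285·4 = 1218, valid modulo lcm(285, 11) = 3135: x ≡ 1218 (mod 3135).
Verify against each original: 1218 mod 3 = 0, 1218 mod 5 = 3, 1218 mod 19 = 2, 1218 mod 11 = 8.

x ≡ 1218 (mod 3135).


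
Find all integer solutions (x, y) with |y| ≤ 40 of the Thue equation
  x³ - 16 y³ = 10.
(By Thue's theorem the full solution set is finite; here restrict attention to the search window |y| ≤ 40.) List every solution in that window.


The equation is x³ - 16y³ = 10. For fixed y, x³ = 16·y³ + 10, so a solution requires the RHS to be a perfect cube.
Strategy: iterate y from -40 to 40, compute RHS = 16·y³ + 10, and check whether it is a (positive or negative) perfect cube.
Check small values of y:
  y = 0: RHS = 10 is not a perfect cube.
  y = 1: RHS = 26 is not a perfect cube.
  y = -1: RHS = -6 is not a perfect cube.
  y = 2: RHS = 138 is not a perfect cube.
  y = -2: RHS = -118 is not a perfect cube.
  y = 3: RHS = 442 is not a perfect cube.
  y = -3: RHS = -422 is not a perfect cube.
Continuing the search up to |y| = 40 finds no solutions either.
No (x, y) in the scanned range satisfies the equation.

No integer solutions with |y| ≤ 40.


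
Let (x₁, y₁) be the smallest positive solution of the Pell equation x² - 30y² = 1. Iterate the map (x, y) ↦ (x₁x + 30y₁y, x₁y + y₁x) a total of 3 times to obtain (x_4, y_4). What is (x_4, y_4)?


Step 1: Find the fundamental solution (x₁, y₁) of x² - 30y² = 1.
  Expand √30 as a continued fraction. a₀ = ⌊√30⌋ = 5; iterate m_{k+1} = d_k·a_k − m_k, d_{k+1} = (30 − m_{k+1}²)/d_k, a_{k+1} = ⌊(a₀ + m_{k+1})/d_{k+1}⌋ (starting m₀ = 0, d₀ = 1), with convergents p_k = a_k·p_{k-1} + p_{k-2}, q_k = a_k·q_{k-1} + q_{k-2} (p₋₁ = 1, q₋₁ = 0):
  k = 0: a₀ = 5; p₀/q₀ = 5/1; p₀² − 30·q₀² = 25 − 30 = -5.
  k = 1: m = 5, d = 5, a = ⌊(5 + 5)/5⌋ = 2; p/q = (2·5 + 1)/(2·1 + 0) = 11/2; p² − 30·q² = 121 − 120 = 1.
  The first convergent with p² − 30·q² = 1 gives the fundamental solution (x₁, y₁) = (11, 2).
Step 2: Apply the recurrence (x_{n+1}, y_{n+1}) = (x₁x_n + 30y₁y_n, x₁y_n + y₁x_n) repeatedly.
  From (x_1, y_1) = (11, 2): x_2 = 11·11 + 30·2·2 = 241; y_2 = 11·2 + 2·11 = 44.
  From (x_2, y_2) = (241, 44): x_3 = 11·241 + 30·2·44 = 5291; y_3 = 11·44 + 2·241 = 966.
  From (x_3, y_3) = (5291, 966): x_4 = 11·5291 + 30·2·966 = 116161; y_4 = 11·966 + 2·5291 = 21208.
Step 3: Verify x_4² - 30·y_4² = 13493377921 - 13493377920 = 1 (should be 1). ✓

(x_1, y_1) = (11, 2); (x_4, y_4) = (116161, 21208).


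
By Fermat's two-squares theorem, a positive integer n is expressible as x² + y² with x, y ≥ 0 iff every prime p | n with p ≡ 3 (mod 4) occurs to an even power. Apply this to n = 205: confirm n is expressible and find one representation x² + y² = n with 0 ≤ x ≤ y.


Step 1: Factor n = 205 = 5 · 41.
Step 2: Check the mod-4 condition on each prime factor: 5 ≡ 1 (mod 4), exponent 1; 41 ≡ 1 (mod 4), exponent 1.
All primes ≡ 3 (mod 4) appear to even exponent (or don't appear), so by the two-squares theorem n IS expressible as a sum of two squares.
Step 3: Build a representation. Here n = 5 · 41 is a product of primes ≡ 1 (mod 4). Each prime p ≡ 1 (mod 4) is itself a sum of two squares; find a² by testing p − a² for a perfect square:
  5: 5 − 1² = 4 = 2² ⇒ 5 = 1² + 2².
  41: 41 − 1² = 40, 41 − 2² = 37, 41 − 3² = 32, 41 − 4² = 25 = 5² ⇒ 41 = 4² + 5².
  Combine using the Brahmagupta–Fibonacci identity (a² + b²)(c² + d²) = (ac − bd)² + (ad + bc)² = (ac + bd)² + (ad − bc)²:
  5 · 41 = 205: from (1² + 2²)(4² + 5²), take (1·4 − 2·5, 1·5 + 2·4) = (4 − 10, 5 + 8) = (-6, 13); dropping signs (only squares matter) gives (6, 13); check 6² + 13² = 36 + 169 = 205 ✓.
Step 4: Order so x ≤ y and verify: 6² + 13² = 36 + 169 = 205 = n. ✓

n = 205 = 6² + 13² (one valid representation with x ≤ y).


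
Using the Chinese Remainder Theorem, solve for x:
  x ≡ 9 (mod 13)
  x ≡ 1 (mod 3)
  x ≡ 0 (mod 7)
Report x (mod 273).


Moduli 13, 3, 7 are pairwise coprime; by CRT there is a unique solution modulo M = 13 · 3 · 7 = 273.
Solve pairwise, accumulating the modulus:
  Start with x ≡ 9 (mod 13).
  Combine with x ≡ 1 (mod 3): since gcd(13, 3) = 1, we get a unique residue mod 39.
    Write x = 9 + 13·t and substitute into x ≡ 1 (mod 3): 13·t ≡ 1 − 9 = -8 (mod 3).
    Reduce coefficients mod 3: 1·t ≡ 1 (mod 3).
    So t ≡ 1 (mod 3).
    Then x = 9 + 13·1 = 22, valid modulo lcm(13, 3) = 39: x ≡ 22 (mod 39).
  Combine with x ≡ 0 (mod 7): since gcd(39, 7) = 1, we get a unique residue mod 273.
    Write x = 22 + 39·t and substitute into x ≡ 0 (mod 7): 39·t ≡ 0 − 22 = -22 (mod 7).
    Reduce coefficients mod 7: 4·t ≡ 6 (mod 7).
    The inverse of 4 mod 7 is 2 (since 4·2 = 8 = 1·7 + 1), so t ≡ 2·6 = 12 ≡ 5 (mod 7).
    Then x = 22 + 39·5 = 217, valid modulo lcm(39, 7) = 273: x ≡ 217 (mod 273).
Verify: 217 mod 13 = 9 ✓, 217 mod 3 = 1 ✓, 217 mod 7 = 0 ✓.

x ≡ 217 (mod 273).


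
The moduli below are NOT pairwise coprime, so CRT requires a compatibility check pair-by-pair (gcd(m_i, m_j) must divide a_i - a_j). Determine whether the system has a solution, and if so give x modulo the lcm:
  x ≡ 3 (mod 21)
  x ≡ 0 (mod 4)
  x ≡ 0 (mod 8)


Moduli 21, 4, 8 are not pairwise coprime, so CRT works modulo lcm(m_i) when all pairwise compatibility conditions hold.
Pairwise compatibility: gcd(m_i, m_j) must divide a_i - a_j for every pair.
Merge one congruence at a time:
  Start: x ≡ 3 (mod 21).
  Combine with x ≡ 0 (mod 4): gcd(21, 4) = 1; 0 - 3 = -3, which IS divisible by 1, so compatible.
    Write x = 3 + 21·t and substitute into x ≡ 0 (mod 4): 21·t ≡ 0 − 3 = -3 (mod 4).
    Reduce coefficients mod 4: 1·t ≡ 1 (mod 4).
    So t ≡ 1 (mod 4).
    Then x = 3 + 21·1 = 24, valid modulo lcm(21, 4) = 84: x ≡ 24 (mod 84).
  Combine with x ≡ 0 (mod 8): gcd(84, 8) = 4; 0 - 24 = -24, which IS divisible by 4, so compatible.
    Write x = 24 + 84·t and substitute into x ≡ 0 (mod 8): 84·t ≡ 0 − 24 = -24 (mod 8).
    Divide the congruence (and modulus) by g = 4: 21·t ≡ -6 (mod 2).
    Reduce coefficients mod 2: 1·t ≡ 0 (mod 2).
    So t ≡ 0 (mod 2).
    Then x = 24 + 84·0 = 24, valid modulo lcm(84, 8) = 168: x ≡ 24 (mod 168).
Verify: 24 mod 21 = 3, 24 mod 4 = 0, 24 mod 8 = 0.

x ≡ 24 (mod 168).
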